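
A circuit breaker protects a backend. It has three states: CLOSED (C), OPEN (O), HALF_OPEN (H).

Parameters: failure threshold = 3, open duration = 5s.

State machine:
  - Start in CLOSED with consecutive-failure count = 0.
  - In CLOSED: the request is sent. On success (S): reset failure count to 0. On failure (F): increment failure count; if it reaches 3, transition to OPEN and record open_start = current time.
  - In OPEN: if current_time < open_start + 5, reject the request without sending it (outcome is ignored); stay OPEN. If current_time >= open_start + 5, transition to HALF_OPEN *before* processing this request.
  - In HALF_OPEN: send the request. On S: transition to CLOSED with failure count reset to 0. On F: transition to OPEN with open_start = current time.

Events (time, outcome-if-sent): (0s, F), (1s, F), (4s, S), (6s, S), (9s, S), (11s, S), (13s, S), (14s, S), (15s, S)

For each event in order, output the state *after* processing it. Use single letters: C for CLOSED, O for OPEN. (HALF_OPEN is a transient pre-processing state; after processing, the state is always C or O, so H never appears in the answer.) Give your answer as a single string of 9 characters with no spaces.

State after each event:
  event#1 t=0s outcome=F: state=CLOSED
  event#2 t=1s outcome=F: state=CLOSED
  event#3 t=4s outcome=S: state=CLOSED
  event#4 t=6s outcome=S: state=CLOSED
  event#5 t=9s outcome=S: state=CLOSED
  event#6 t=11s outcome=S: state=CLOSED
  event#7 t=13s outcome=S: state=CLOSED
  event#8 t=14s outcome=S: state=CLOSED
  event#9 t=15s outcome=S: state=CLOSED

Answer: CCCCCCCCC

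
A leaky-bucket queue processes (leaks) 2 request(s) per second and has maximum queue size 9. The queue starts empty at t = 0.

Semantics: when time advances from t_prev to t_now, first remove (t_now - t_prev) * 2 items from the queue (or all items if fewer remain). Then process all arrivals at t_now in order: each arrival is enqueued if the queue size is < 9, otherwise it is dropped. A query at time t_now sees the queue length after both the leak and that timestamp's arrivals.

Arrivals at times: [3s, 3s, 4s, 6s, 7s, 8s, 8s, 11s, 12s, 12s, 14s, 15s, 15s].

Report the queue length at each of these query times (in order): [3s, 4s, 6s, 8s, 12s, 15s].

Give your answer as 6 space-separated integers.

Queue lengths at query times:
  query t=3s: backlog = 2
  query t=4s: backlog = 1
  query t=6s: backlog = 1
  query t=8s: backlog = 2
  query t=12s: backlog = 2
  query t=15s: backlog = 2

Answer: 2 1 1 2 2 2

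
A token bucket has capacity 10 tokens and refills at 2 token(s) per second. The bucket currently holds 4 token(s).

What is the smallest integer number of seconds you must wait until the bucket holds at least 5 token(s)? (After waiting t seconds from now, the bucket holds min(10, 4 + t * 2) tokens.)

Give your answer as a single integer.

Answer: 1

Derivation:
Need 4 + t * 2 >= 5, so t >= 1/2.
Smallest integer t = ceil(1/2) = 1.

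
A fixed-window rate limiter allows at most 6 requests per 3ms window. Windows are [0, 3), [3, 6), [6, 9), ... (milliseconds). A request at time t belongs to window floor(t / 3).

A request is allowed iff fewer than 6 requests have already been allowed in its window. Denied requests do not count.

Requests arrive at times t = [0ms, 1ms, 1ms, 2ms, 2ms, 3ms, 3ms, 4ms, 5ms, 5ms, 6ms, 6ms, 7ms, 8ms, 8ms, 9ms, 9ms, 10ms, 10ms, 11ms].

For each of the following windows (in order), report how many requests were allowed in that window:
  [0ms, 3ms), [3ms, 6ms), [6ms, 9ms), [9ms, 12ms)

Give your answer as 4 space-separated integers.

Processing requests:
  req#1 t=0ms (window 0): ALLOW
  req#2 t=1ms (window 0): ALLOW
  req#3 t=1ms (window 0): ALLOW
  req#4 t=2ms (window 0): ALLOW
  req#5 t=2ms (window 0): ALLOW
  req#6 t=3ms (window 1): ALLOW
  req#7 t=3ms (window 1): ALLOW
  req#8 t=4ms (window 1): ALLOW
  req#9 t=5ms (window 1): ALLOW
  req#10 t=5ms (window 1): ALLOW
  req#11 t=6ms (window 2): ALLOW
  req#12 t=6ms (window 2): ALLOW
  req#13 t=7ms (window 2): ALLOW
  req#14 t=8ms (window 2): ALLOW
  req#15 t=8ms (window 2): ALLOW
  req#16 t=9ms (window 3): ALLOW
  req#17 t=9ms (window 3): ALLOW
  req#18 t=10ms (window 3): ALLOW
  req#19 t=10ms (window 3): ALLOW
  req#20 t=11ms (window 3): ALLOW

Allowed counts by window: 5 5 5 5

Answer: 5 5 5 5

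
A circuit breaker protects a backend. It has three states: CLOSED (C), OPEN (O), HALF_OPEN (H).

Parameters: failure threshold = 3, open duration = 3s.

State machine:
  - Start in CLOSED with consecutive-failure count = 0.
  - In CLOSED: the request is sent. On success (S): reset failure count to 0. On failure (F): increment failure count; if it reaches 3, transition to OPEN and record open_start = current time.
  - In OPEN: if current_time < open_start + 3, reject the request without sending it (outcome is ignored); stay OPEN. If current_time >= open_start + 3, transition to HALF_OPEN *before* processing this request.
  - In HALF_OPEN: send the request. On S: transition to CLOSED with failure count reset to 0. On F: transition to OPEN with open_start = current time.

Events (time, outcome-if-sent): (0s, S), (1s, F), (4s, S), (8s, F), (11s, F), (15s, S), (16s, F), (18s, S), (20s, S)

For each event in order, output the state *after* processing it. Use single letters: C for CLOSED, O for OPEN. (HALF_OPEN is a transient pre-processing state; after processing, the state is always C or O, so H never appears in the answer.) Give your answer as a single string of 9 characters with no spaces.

State after each event:
  event#1 t=0s outcome=S: state=CLOSED
  event#2 t=1s outcome=F: state=CLOSED
  event#3 t=4s outcome=S: state=CLOSED
  event#4 t=8s outcome=F: state=CLOSED
  event#5 t=11s outcome=F: state=CLOSED
  event#6 t=15s outcome=S: state=CLOSED
  event#7 t=16s outcome=F: state=CLOSED
  event#8 t=18s outcome=S: state=CLOSED
  event#9 t=20s outcome=S: state=CLOSED

Answer: CCCCCCCCC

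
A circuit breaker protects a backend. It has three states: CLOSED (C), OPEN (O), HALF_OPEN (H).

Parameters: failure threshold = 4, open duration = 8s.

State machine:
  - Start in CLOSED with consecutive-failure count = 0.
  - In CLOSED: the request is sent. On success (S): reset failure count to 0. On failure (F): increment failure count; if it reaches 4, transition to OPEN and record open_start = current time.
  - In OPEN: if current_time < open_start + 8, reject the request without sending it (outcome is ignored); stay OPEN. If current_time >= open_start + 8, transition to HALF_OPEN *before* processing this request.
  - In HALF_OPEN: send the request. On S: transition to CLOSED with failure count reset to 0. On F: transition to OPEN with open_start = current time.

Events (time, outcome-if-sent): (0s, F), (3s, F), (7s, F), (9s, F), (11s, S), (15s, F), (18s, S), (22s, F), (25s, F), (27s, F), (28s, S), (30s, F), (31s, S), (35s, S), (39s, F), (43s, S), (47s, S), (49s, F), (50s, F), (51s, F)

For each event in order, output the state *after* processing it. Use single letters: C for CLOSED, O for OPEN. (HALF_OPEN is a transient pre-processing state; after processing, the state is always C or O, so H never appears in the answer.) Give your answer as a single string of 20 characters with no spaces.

State after each event:
  event#1 t=0s outcome=F: state=CLOSED
  event#2 t=3s outcome=F: state=CLOSED
  event#3 t=7s outcome=F: state=CLOSED
  event#4 t=9s outcome=F: state=OPEN
  event#5 t=11s outcome=S: state=OPEN
  event#6 t=15s outcome=F: state=OPEN
  event#7 t=18s outcome=S: state=CLOSED
  event#8 t=22s outcome=F: state=CLOSED
  event#9 t=25s outcome=F: state=CLOSED
  event#10 t=27s outcome=F: state=CLOSED
  event#11 t=28s outcome=S: state=CLOSED
  event#12 t=30s outcome=F: state=CLOSED
  event#13 t=31s outcome=S: state=CLOSED
  event#14 t=35s outcome=S: state=CLOSED
  event#15 t=39s outcome=F: state=CLOSED
  event#16 t=43s outcome=S: state=CLOSED
  event#17 t=47s outcome=S: state=CLOSED
  event#18 t=49s outcome=F: state=CLOSED
  event#19 t=50s outcome=F: state=CLOSED
  event#20 t=51s outcome=F: state=CLOSED

Answer: CCCOOOCCCCCCCCCCCCCC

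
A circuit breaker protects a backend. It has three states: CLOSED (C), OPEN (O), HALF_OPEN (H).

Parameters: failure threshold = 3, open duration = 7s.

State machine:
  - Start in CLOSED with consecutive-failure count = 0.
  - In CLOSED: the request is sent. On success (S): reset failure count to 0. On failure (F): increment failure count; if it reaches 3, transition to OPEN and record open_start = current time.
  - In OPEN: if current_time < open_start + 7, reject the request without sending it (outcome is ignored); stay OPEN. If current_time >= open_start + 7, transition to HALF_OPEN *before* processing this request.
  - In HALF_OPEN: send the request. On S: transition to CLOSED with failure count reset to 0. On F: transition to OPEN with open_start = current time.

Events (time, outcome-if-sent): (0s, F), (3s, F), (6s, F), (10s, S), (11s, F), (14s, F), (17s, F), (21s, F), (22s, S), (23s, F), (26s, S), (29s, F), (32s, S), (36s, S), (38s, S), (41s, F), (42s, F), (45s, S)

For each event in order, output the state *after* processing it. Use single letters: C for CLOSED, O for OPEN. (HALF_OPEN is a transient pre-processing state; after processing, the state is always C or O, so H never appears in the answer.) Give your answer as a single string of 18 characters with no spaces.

State after each event:
  event#1 t=0s outcome=F: state=CLOSED
  event#2 t=3s outcome=F: state=CLOSED
  event#3 t=6s outcome=F: state=OPEN
  event#4 t=10s outcome=S: state=OPEN
  event#5 t=11s outcome=F: state=OPEN
  event#6 t=14s outcome=F: state=OPEN
  event#7 t=17s outcome=F: state=OPEN
  event#8 t=21s outcome=F: state=OPEN
  event#9 t=22s outcome=S: state=OPEN
  event#10 t=23s outcome=F: state=OPEN
  event#11 t=26s outcome=S: state=OPEN
  event#12 t=29s outcome=F: state=OPEN
  event#13 t=32s outcome=S: state=OPEN
  event#14 t=36s outcome=S: state=CLOSED
  event#15 t=38s outcome=S: state=CLOSED
  event#16 t=41s outcome=F: state=CLOSED
  event#17 t=42s outcome=F: state=CLOSED
  event#18 t=45s outcome=S: state=CLOSED

Answer: CCOOOOOOOOOOOCCCCC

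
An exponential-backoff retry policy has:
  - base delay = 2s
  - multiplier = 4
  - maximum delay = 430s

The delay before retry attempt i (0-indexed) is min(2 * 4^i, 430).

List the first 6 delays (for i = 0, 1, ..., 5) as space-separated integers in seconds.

Computing each delay:
  i=0: min(2*4^0, 430) = 2
  i=1: min(2*4^1, 430) = 8
  i=2: min(2*4^2, 430) = 32
  i=3: min(2*4^3, 430) = 128
  i=4: min(2*4^4, 430) = 430
  i=5: min(2*4^5, 430) = 430

Answer: 2 8 32 128 430 430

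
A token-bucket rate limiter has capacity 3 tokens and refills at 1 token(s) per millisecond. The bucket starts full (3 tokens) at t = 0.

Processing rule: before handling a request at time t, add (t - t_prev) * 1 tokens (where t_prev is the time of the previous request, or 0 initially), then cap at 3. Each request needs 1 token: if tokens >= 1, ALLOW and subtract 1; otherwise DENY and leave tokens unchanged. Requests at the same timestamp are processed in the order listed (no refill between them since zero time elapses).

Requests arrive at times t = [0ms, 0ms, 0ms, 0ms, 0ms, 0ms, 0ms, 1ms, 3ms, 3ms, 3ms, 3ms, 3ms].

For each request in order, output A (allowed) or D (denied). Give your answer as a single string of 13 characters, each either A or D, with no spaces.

Answer: AAADDDDAAADDD

Derivation:
Simulating step by step:
  req#1 t=0ms: ALLOW
  req#2 t=0ms: ALLOW
  req#3 t=0ms: ALLOW
  req#4 t=0ms: DENY
  req#5 t=0ms: DENY
  req#6 t=0ms: DENY
  req#7 t=0ms: DENY
  req#8 t=1ms: ALLOW
  req#9 t=3ms: ALLOW
  req#10 t=3ms: ALLOW
  req#11 t=3ms: DENY
  req#12 t=3ms: DENY
  req#13 t=3ms: DENY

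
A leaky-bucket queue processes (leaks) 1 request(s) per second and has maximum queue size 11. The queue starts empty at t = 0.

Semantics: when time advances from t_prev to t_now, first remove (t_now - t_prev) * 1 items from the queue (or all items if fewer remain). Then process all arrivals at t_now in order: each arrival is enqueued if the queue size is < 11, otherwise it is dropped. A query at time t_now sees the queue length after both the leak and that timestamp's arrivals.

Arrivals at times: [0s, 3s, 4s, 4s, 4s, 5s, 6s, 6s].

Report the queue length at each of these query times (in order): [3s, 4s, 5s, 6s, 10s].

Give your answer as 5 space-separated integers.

Queue lengths at query times:
  query t=3s: backlog = 1
  query t=4s: backlog = 3
  query t=5s: backlog = 3
  query t=6s: backlog = 4
  query t=10s: backlog = 0

Answer: 1 3 3 4 0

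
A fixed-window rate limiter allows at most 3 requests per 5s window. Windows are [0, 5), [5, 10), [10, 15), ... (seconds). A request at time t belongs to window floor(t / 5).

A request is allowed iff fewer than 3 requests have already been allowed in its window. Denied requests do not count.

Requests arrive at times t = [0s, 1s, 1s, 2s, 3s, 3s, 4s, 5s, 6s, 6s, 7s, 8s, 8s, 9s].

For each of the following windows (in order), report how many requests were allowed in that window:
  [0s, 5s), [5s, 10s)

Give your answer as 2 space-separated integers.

Answer: 3 3

Derivation:
Processing requests:
  req#1 t=0s (window 0): ALLOW
  req#2 t=1s (window 0): ALLOW
  req#3 t=1s (window 0): ALLOW
  req#4 t=2s (window 0): DENY
  req#5 t=3s (window 0): DENY
  req#6 t=3s (window 0): DENY
  req#7 t=4s (window 0): DENY
  req#8 t=5s (window 1): ALLOW
  req#9 t=6s (window 1): ALLOW
  req#10 t=6s (window 1): ALLOW
  req#11 t=7s (window 1): DENY
  req#12 t=8s (window 1): DENY
  req#13 t=8s (window 1): DENY
  req#14 t=9s (window 1): DENY

Allowed counts by window: 3 3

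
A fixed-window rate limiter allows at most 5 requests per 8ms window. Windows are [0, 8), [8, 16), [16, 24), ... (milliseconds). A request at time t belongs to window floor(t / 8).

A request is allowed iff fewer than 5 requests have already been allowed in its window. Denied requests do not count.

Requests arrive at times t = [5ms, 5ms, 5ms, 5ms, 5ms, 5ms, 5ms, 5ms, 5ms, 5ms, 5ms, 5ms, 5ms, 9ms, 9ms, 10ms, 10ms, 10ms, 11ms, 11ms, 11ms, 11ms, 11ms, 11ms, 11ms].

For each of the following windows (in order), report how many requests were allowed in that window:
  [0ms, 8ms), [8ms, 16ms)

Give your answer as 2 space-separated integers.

Processing requests:
  req#1 t=5ms (window 0): ALLOW
  req#2 t=5ms (window 0): ALLOW
  req#3 t=5ms (window 0): ALLOW
  req#4 t=5ms (window 0): ALLOW
  req#5 t=5ms (window 0): ALLOW
  req#6 t=5ms (window 0): DENY
  req#7 t=5ms (window 0): DENY
  req#8 t=5ms (window 0): DENY
  req#9 t=5ms (window 0): DENY
  req#10 t=5ms (window 0): DENY
  req#11 t=5ms (window 0): DENY
  req#12 t=5ms (window 0): DENY
  req#13 t=5ms (window 0): DENY
  req#14 t=9ms (window 1): ALLOW
  req#15 t=9ms (window 1): ALLOW
  req#16 t=10ms (window 1): ALLOW
  req#17 t=10ms (window 1): ALLOW
  req#18 t=10ms (window 1): ALLOW
  req#19 t=11ms (window 1): DENY
  req#20 t=11ms (window 1): DENY
  req#21 t=11ms (window 1): DENY
  req#22 t=11ms (window 1): DENY
  req#23 t=11ms (window 1): DENY
  req#24 t=11ms (window 1): DENY
  req#25 t=11ms (window 1): DENY

Allowed counts by window: 5 5

Answer: 5 5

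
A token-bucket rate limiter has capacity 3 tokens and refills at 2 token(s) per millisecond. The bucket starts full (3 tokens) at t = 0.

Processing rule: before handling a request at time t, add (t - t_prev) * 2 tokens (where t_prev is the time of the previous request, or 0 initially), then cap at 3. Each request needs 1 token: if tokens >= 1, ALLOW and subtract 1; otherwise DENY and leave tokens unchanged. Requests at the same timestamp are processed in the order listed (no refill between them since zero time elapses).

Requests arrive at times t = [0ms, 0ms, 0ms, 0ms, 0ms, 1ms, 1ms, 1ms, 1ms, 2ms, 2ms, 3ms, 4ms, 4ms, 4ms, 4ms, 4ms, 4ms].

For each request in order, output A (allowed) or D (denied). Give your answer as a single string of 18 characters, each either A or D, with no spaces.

Answer: AAADDAADDAAAAAADDD

Derivation:
Simulating step by step:
  req#1 t=0ms: ALLOW
  req#2 t=0ms: ALLOW
  req#3 t=0ms: ALLOW
  req#4 t=0ms: DENY
  req#5 t=0ms: DENY
  req#6 t=1ms: ALLOW
  req#7 t=1ms: ALLOW
  req#8 t=1ms: DENY
  req#9 t=1ms: DENY
  req#10 t=2ms: ALLOW
  req#11 t=2ms: ALLOW
  req#12 t=3ms: ALLOW
  req#13 t=4ms: ALLOW
  req#14 t=4ms: ALLOW
  req#15 t=4ms: ALLOW
  req#16 t=4ms: DENY
  req#17 t=4ms: DENY
  req#18 t=4ms: DENY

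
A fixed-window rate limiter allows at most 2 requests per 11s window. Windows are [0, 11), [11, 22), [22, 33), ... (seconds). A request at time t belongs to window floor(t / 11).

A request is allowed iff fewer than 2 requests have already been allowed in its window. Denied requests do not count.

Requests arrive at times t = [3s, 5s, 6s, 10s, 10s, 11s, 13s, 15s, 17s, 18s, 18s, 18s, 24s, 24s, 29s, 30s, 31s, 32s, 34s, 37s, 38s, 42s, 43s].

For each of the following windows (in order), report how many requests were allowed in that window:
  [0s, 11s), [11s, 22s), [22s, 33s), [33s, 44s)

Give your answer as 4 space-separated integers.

Answer: 2 2 2 2

Derivation:
Processing requests:
  req#1 t=3s (window 0): ALLOW
  req#2 t=5s (window 0): ALLOW
  req#3 t=6s (window 0): DENY
  req#4 t=10s (window 0): DENY
  req#5 t=10s (window 0): DENY
  req#6 t=11s (window 1): ALLOW
  req#7 t=13s (window 1): ALLOW
  req#8 t=15s (window 1): DENY
  req#9 t=17s (window 1): DENY
  req#10 t=18s (window 1): DENY
  req#11 t=18s (window 1): DENY
  req#12 t=18s (window 1): DENY
  req#13 t=24s (window 2): ALLOW
  req#14 t=24s (window 2): ALLOW
  req#15 t=29s (window 2): DENY
  req#16 t=30s (window 2): DENY
  req#17 t=31s (window 2): DENY
  req#18 t=32s (window 2): DENY
  req#19 t=34s (window 3): ALLOW
  req#20 t=37s (window 3): ALLOW
  req#21 t=38s (window 3): DENY
  req#22 t=42s (window 3): DENY
  req#23 t=43s (window 3): DENY

Allowed counts by window: 2 2 2 2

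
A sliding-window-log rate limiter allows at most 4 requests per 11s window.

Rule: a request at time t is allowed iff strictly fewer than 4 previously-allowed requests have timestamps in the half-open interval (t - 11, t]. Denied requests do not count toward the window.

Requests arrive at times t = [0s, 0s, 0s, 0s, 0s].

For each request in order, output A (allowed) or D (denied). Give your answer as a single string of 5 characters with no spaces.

Answer: AAAAD

Derivation:
Tracking allowed requests in the window:
  req#1 t=0s: ALLOW
  req#2 t=0s: ALLOW
  req#3 t=0s: ALLOW
  req#4 t=0s: ALLOW
  req#5 t=0s: DENY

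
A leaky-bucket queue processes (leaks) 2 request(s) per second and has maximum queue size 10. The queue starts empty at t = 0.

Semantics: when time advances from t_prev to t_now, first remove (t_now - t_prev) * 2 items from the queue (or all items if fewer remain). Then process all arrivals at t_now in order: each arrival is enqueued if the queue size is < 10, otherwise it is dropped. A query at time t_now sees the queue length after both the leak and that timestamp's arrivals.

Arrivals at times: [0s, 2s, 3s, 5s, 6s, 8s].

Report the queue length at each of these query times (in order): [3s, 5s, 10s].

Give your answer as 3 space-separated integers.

Queue lengths at query times:
  query t=3s: backlog = 1
  query t=5s: backlog = 1
  query t=10s: backlog = 0

Answer: 1 1 0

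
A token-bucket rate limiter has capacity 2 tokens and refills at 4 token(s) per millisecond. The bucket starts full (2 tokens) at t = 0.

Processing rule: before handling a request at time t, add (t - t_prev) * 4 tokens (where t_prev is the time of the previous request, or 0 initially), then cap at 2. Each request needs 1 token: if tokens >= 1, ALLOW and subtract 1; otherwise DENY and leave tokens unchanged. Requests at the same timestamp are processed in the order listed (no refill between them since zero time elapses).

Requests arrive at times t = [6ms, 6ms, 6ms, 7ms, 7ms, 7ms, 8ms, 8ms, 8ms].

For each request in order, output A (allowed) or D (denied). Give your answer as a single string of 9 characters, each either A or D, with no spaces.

Simulating step by step:
  req#1 t=6ms: ALLOW
  req#2 t=6ms: ALLOW
  req#3 t=6ms: DENY
  req#4 t=7ms: ALLOW
  req#5 t=7ms: ALLOW
  req#6 t=7ms: DENY
  req#7 t=8ms: ALLOW
  req#8 t=8ms: ALLOW
  req#9 t=8ms: DENY

Answer: AADAADAAD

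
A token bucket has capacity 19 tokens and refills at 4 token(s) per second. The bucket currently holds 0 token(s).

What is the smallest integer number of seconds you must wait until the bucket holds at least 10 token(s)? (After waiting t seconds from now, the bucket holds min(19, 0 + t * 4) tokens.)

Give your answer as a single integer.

Need 0 + t * 4 >= 10, so t >= 10/4.
Smallest integer t = ceil(10/4) = 3.

Answer: 3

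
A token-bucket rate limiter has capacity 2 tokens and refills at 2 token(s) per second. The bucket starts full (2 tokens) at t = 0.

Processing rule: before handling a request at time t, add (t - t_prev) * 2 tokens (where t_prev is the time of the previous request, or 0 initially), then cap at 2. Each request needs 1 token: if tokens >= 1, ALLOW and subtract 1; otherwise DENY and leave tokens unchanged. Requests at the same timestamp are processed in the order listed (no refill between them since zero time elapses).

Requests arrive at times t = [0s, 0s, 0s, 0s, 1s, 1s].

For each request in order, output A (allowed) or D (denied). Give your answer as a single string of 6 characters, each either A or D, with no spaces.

Simulating step by step:
  req#1 t=0s: ALLOW
  req#2 t=0s: ALLOW
  req#3 t=0s: DENY
  req#4 t=0s: DENY
  req#5 t=1s: ALLOW
  req#6 t=1s: ALLOW

Answer: AADDAA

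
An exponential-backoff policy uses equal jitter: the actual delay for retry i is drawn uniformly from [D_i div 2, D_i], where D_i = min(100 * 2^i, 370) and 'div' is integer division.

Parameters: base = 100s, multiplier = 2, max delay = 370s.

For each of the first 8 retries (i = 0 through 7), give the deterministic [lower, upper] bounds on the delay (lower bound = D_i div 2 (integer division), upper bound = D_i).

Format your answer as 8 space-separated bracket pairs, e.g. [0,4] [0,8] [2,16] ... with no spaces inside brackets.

Computing bounds per retry:
  i=0: D_i=min(100*2^0,370)=100, bounds=[50,100]
  i=1: D_i=min(100*2^1,370)=200, bounds=[100,200]
  i=2: D_i=min(100*2^2,370)=370, bounds=[185,370]
  i=3: D_i=min(100*2^3,370)=370, bounds=[185,370]
  i=4: D_i=min(100*2^4,370)=370, bounds=[185,370]
  i=5: D_i=min(100*2^5,370)=370, bounds=[185,370]
  i=6: D_i=min(100*2^6,370)=370, bounds=[185,370]
  i=7: D_i=min(100*2^7,370)=370, bounds=[185,370]

Answer: [50,100] [100,200] [185,370] [185,370] [185,370] [185,370] [185,370] [185,370]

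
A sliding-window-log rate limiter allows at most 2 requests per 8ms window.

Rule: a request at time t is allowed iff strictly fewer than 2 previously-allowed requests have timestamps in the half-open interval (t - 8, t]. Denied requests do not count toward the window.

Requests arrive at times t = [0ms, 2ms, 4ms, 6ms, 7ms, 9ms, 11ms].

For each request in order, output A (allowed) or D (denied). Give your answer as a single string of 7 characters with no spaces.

Tracking allowed requests in the window:
  req#1 t=0ms: ALLOW
  req#2 t=2ms: ALLOW
  req#3 t=4ms: DENY
  req#4 t=6ms: DENY
  req#5 t=7ms: DENY
  req#6 t=9ms: ALLOW
  req#7 t=11ms: ALLOW

Answer: AADDDAA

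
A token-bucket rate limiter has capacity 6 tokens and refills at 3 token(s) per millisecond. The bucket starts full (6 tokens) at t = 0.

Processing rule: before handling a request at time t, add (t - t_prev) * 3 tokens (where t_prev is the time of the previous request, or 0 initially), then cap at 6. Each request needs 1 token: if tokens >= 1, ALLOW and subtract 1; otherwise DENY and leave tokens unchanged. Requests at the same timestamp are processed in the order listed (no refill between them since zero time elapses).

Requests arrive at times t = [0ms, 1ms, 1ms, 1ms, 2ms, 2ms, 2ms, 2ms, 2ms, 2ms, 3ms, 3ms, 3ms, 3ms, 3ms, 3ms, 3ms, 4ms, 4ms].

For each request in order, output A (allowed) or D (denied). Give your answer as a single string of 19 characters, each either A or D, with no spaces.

Answer: AAAAAAAAAAAAADDDDAA

Derivation:
Simulating step by step:
  req#1 t=0ms: ALLOW
  req#2 t=1ms: ALLOW
  req#3 t=1ms: ALLOW
  req#4 t=1ms: ALLOW
  req#5 t=2ms: ALLOW
  req#6 t=2ms: ALLOW
  req#7 t=2ms: ALLOW
  req#8 t=2ms: ALLOW
  req#9 t=2ms: ALLOW
  req#10 t=2ms: ALLOW
  req#11 t=3ms: ALLOW
  req#12 t=3ms: ALLOW
  req#13 t=3ms: ALLOW
  req#14 t=3ms: DENY
  req#15 t=3ms: DENY
  req#16 t=3ms: DENY
  req#17 t=3ms: DENY
  req#18 t=4ms: ALLOW
  req#19 t=4ms: ALLOW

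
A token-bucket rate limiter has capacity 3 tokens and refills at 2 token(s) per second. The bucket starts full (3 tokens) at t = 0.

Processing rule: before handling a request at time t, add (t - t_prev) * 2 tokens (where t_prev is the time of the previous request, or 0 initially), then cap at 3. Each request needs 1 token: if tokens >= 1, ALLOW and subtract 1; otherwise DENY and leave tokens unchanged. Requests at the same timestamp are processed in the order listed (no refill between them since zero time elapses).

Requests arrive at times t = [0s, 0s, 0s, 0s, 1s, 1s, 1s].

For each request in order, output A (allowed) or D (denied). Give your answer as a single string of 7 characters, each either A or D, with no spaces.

Answer: AAADAAD

Derivation:
Simulating step by step:
  req#1 t=0s: ALLOW
  req#2 t=0s: ALLOW
  req#3 t=0s: ALLOW
  req#4 t=0s: DENY
  req#5 t=1s: ALLOW
  req#6 t=1s: ALLOW
  req#7 t=1s: DENY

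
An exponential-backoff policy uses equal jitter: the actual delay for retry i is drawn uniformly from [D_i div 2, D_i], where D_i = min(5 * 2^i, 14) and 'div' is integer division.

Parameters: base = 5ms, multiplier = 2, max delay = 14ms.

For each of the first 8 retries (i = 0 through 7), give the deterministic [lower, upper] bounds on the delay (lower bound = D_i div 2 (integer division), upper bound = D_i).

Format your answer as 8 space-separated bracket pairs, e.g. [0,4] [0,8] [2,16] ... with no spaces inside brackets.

Answer: [2,5] [5,10] [7,14] [7,14] [7,14] [7,14] [7,14] [7,14]

Derivation:
Computing bounds per retry:
  i=0: D_i=min(5*2^0,14)=5, bounds=[2,5]
  i=1: D_i=min(5*2^1,14)=10, bounds=[5,10]
  i=2: D_i=min(5*2^2,14)=14, bounds=[7,14]
  i=3: D_i=min(5*2^3,14)=14, bounds=[7,14]
  i=4: D_i=min(5*2^4,14)=14, bounds=[7,14]
  i=5: D_i=min(5*2^5,14)=14, bounds=[7,14]
  i=6: D_i=min(5*2^6,14)=14, bounds=[7,14]
  i=7: D_i=min(5*2^7,14)=14, bounds=[7,14]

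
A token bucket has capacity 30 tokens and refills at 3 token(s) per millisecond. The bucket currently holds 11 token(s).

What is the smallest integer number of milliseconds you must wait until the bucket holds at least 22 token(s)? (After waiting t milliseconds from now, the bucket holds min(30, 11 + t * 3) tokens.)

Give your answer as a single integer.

Answer: 4

Derivation:
Need 11 + t * 3 >= 22, so t >= 11/3.
Smallest integer t = ceil(11/3) = 4.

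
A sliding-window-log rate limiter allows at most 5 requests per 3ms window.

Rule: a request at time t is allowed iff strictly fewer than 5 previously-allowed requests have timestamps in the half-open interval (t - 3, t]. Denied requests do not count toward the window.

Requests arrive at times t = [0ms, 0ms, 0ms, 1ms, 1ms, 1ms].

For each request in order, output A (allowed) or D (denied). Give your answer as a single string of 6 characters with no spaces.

Answer: AAAAAD

Derivation:
Tracking allowed requests in the window:
  req#1 t=0ms: ALLOW
  req#2 t=0ms: ALLOW
  req#3 t=0ms: ALLOW
  req#4 t=1ms: ALLOW
  req#5 t=1ms: ALLOW
  req#6 t=1ms: DENY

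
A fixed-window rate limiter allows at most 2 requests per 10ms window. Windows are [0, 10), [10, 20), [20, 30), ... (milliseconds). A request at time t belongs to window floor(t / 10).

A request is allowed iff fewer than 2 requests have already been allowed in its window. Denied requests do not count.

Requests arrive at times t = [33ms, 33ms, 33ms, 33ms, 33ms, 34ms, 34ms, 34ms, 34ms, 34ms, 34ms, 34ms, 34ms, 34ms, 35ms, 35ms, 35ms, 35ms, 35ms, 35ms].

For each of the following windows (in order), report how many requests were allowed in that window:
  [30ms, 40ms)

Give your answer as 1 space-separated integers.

Answer: 2

Derivation:
Processing requests:
  req#1 t=33ms (window 3): ALLOW
  req#2 t=33ms (window 3): ALLOW
  req#3 t=33ms (window 3): DENY
  req#4 t=33ms (window 3): DENY
  req#5 t=33ms (window 3): DENY
  req#6 t=34ms (window 3): DENY
  req#7 t=34ms (window 3): DENY
  req#8 t=34ms (window 3): DENY
  req#9 t=34ms (window 3): DENY
  req#10 t=34ms (window 3): DENY
  req#11 t=34ms (window 3): DENY
  req#12 t=34ms (window 3): DENY
  req#13 t=34ms (window 3): DENY
  req#14 t=34ms (window 3): DENY
  req#15 t=35ms (window 3): DENY
  req#16 t=35ms (window 3): DENY
  req#17 t=35ms (window 3): DENY
  req#18 t=35ms (window 3): DENY
  req#19 t=35ms (window 3): DENY
  req#20 t=35ms (window 3): DENY

Allowed counts by window: 2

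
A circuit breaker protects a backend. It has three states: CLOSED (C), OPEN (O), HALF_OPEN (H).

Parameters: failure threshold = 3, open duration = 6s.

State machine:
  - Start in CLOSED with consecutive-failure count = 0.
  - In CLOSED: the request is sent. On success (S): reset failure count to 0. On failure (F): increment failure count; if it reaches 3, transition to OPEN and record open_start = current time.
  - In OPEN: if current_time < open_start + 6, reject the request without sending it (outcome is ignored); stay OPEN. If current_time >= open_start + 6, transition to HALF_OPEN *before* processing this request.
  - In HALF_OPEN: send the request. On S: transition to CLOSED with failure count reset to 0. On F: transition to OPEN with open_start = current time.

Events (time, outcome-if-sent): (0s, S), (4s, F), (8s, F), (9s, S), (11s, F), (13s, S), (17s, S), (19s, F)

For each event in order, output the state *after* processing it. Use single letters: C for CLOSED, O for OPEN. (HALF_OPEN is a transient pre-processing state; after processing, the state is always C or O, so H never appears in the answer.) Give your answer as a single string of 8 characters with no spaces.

Answer: CCCCCCCC

Derivation:
State after each event:
  event#1 t=0s outcome=S: state=CLOSED
  event#2 t=4s outcome=F: state=CLOSED
  event#3 t=8s outcome=F: state=CLOSED
  event#4 t=9s outcome=S: state=CLOSED
  event#5 t=11s outcome=F: state=CLOSED
  event#6 t=13s outcome=S: state=CLOSED
  event#7 t=17s outcome=S: state=CLOSED
  event#8 t=19s outcome=F: state=CLOSED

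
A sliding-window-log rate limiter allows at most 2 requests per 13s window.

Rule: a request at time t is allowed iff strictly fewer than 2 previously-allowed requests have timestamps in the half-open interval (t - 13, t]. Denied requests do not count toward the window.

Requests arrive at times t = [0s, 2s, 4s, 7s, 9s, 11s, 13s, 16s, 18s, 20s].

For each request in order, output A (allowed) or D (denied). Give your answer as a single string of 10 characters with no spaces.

Tracking allowed requests in the window:
  req#1 t=0s: ALLOW
  req#2 t=2s: ALLOW
  req#3 t=4s: DENY
  req#4 t=7s: DENY
  req#5 t=9s: DENY
  req#6 t=11s: DENY
  req#7 t=13s: ALLOW
  req#8 t=16s: ALLOW
  req#9 t=18s: DENY
  req#10 t=20s: DENY

Answer: AADDDDAADD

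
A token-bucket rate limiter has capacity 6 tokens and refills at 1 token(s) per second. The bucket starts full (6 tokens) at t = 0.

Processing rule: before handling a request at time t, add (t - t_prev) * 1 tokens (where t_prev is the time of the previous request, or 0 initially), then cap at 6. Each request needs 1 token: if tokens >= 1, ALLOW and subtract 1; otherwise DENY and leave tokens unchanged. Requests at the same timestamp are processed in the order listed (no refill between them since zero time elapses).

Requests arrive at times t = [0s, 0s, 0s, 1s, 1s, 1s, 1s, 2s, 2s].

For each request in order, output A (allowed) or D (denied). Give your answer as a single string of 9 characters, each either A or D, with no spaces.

Answer: AAAAAAAAD

Derivation:
Simulating step by step:
  req#1 t=0s: ALLOW
  req#2 t=0s: ALLOW
  req#3 t=0s: ALLOW
  req#4 t=1s: ALLOW
  req#5 t=1s: ALLOW
  req#6 t=1s: ALLOW
  req#7 t=1s: ALLOW
  req#8 t=2s: ALLOW
  req#9 t=2s: DENY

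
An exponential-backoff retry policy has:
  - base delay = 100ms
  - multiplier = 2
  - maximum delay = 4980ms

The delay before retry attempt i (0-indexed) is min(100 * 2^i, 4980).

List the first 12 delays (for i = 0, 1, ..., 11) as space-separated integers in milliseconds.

Answer: 100 200 400 800 1600 3200 4980 4980 4980 4980 4980 4980

Derivation:
Computing each delay:
  i=0: min(100*2^0, 4980) = 100
  i=1: min(100*2^1, 4980) = 200
  i=2: min(100*2^2, 4980) = 400
  i=3: min(100*2^3, 4980) = 800
  i=4: min(100*2^4, 4980) = 1600
  i=5: min(100*2^5, 4980) = 3200
  i=6: min(100*2^6, 4980) = 4980
  i=7: min(100*2^7, 4980) = 4980
  i=8: min(100*2^8, 4980) = 4980
  i=9: min(100*2^9, 4980) = 4980
  i=10: min(100*2^10, 4980) = 4980
  i=11: min(100*2^11, 4980) = 4980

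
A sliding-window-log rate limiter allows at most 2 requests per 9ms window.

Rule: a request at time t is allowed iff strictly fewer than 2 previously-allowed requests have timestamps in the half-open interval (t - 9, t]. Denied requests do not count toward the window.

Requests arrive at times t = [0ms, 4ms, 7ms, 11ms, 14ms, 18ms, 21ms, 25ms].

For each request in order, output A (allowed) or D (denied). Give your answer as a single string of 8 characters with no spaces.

Tracking allowed requests in the window:
  req#1 t=0ms: ALLOW
  req#2 t=4ms: ALLOW
  req#3 t=7ms: DENY
  req#4 t=11ms: ALLOW
  req#5 t=14ms: ALLOW
  req#6 t=18ms: DENY
  req#7 t=21ms: ALLOW
  req#8 t=25ms: ALLOW

Answer: AADAADAA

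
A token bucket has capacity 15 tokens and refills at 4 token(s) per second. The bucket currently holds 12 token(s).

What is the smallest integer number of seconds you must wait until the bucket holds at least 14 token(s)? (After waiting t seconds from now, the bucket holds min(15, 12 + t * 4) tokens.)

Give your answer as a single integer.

Answer: 1

Derivation:
Need 12 + t * 4 >= 14, so t >= 2/4.
Smallest integer t = ceil(2/4) = 1.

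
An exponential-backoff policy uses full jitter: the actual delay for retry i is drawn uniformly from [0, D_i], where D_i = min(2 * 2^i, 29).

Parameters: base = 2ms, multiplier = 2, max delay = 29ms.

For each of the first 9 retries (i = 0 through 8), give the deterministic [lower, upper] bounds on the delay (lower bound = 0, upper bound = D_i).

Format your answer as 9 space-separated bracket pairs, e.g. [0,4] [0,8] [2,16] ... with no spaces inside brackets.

Answer: [0,2] [0,4] [0,8] [0,16] [0,29] [0,29] [0,29] [0,29] [0,29]

Derivation:
Computing bounds per retry:
  i=0: D_i=min(2*2^0,29)=2, bounds=[0,2]
  i=1: D_i=min(2*2^1,29)=4, bounds=[0,4]
  i=2: D_i=min(2*2^2,29)=8, bounds=[0,8]
  i=3: D_i=min(2*2^3,29)=16, bounds=[0,16]
  i=4: D_i=min(2*2^4,29)=29, bounds=[0,29]
  i=5: D_i=min(2*2^5,29)=29, bounds=[0,29]
  i=6: D_i=min(2*2^6,29)=29, bounds=[0,29]
  i=7: D_i=min(2*2^7,29)=29, bounds=[0,29]
  i=8: D_i=min(2*2^8,29)=29, bounds=[0,29]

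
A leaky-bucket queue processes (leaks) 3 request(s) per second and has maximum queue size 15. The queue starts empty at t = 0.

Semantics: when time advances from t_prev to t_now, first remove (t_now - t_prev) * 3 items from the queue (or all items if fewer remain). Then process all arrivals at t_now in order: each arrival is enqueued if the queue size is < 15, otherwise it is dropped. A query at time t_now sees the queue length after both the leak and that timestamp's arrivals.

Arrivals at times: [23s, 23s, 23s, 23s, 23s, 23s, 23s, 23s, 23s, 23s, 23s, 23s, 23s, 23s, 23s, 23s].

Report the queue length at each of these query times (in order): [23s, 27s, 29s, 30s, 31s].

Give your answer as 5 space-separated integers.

Answer: 15 3 0 0 0

Derivation:
Queue lengths at query times:
  query t=23s: backlog = 15
  query t=27s: backlog = 3
  query t=29s: backlog = 0
  query t=30s: backlog = 0
  query t=31s: backlog = 0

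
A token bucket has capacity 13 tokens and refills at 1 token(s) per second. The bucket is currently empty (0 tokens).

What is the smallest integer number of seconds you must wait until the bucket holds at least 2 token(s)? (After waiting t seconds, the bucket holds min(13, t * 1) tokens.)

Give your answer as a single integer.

Answer: 2

Derivation:
Need t * 1 >= 2, so t >= 2/1.
Smallest integer t = ceil(2/1) = 2.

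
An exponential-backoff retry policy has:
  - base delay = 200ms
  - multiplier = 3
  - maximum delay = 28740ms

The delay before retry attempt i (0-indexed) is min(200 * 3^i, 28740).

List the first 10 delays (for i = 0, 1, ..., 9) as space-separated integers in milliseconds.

Answer: 200 600 1800 5400 16200 28740 28740 28740 28740 28740

Derivation:
Computing each delay:
  i=0: min(200*3^0, 28740) = 200
  i=1: min(200*3^1, 28740) = 600
  i=2: min(200*3^2, 28740) = 1800
  i=3: min(200*3^3, 28740) = 5400
  i=4: min(200*3^4, 28740) = 16200
  i=5: min(200*3^5, 28740) = 28740
  i=6: min(200*3^6, 28740) = 28740
  i=7: min(200*3^7, 28740) = 28740
  i=8: min(200*3^8, 28740) = 28740
  i=9: min(200*3^9, 28740) = 28740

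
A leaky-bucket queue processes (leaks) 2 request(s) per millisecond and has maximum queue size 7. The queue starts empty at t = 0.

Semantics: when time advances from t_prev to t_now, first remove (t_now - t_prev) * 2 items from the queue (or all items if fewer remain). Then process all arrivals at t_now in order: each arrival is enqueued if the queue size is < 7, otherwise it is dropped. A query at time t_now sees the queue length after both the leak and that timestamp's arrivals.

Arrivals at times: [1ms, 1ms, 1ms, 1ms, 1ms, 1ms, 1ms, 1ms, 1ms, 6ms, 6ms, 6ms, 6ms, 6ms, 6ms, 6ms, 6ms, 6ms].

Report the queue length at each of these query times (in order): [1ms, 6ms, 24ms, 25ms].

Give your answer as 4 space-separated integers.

Answer: 7 7 0 0

Derivation:
Queue lengths at query times:
  query t=1ms: backlog = 7
  query t=6ms: backlog = 7
  query t=24ms: backlog = 0
  query t=25ms: backlog = 0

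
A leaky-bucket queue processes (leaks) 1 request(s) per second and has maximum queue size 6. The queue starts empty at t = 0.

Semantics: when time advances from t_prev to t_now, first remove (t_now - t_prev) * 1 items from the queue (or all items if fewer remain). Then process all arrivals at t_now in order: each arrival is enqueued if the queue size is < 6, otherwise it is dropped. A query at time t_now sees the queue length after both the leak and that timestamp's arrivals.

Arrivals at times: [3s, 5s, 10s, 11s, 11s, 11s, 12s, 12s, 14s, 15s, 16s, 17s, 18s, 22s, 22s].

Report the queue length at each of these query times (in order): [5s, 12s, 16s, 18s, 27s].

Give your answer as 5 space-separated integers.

Queue lengths at query times:
  query t=5s: backlog = 1
  query t=12s: backlog = 4
  query t=16s: backlog = 3
  query t=18s: backlog = 3
  query t=27s: backlog = 0

Answer: 1 4 3 3 0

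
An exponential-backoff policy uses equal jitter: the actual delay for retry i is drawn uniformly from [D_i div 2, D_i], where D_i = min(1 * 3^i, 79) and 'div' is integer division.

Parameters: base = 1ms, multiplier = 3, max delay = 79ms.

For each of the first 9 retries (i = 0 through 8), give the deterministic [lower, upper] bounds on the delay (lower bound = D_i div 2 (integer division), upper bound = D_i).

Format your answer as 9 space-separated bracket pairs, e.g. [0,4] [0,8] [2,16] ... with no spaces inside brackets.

Computing bounds per retry:
  i=0: D_i=min(1*3^0,79)=1, bounds=[0,1]
  i=1: D_i=min(1*3^1,79)=3, bounds=[1,3]
  i=2: D_i=min(1*3^2,79)=9, bounds=[4,9]
  i=3: D_i=min(1*3^3,79)=27, bounds=[13,27]
  i=4: D_i=min(1*3^4,79)=79, bounds=[39,79]
  i=5: D_i=min(1*3^5,79)=79, bounds=[39,79]
  i=6: D_i=min(1*3^6,79)=79, bounds=[39,79]
  i=7: D_i=min(1*3^7,79)=79, bounds=[39,79]
  i=8: D_i=min(1*3^8,79)=79, bounds=[39,79]

Answer: [0,1] [1,3] [4,9] [13,27] [39,79] [39,79] [39,79] [39,79] [39,79]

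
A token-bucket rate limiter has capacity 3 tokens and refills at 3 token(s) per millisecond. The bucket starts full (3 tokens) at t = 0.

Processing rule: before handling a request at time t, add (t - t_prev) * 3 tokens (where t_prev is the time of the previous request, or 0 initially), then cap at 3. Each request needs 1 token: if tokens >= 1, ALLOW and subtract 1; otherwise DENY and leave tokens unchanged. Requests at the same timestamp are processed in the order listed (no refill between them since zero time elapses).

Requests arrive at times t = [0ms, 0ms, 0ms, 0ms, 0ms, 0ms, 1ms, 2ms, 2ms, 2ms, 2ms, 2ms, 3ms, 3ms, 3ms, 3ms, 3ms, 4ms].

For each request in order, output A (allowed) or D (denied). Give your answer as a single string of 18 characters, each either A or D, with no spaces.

Simulating step by step:
  req#1 t=0ms: ALLOW
  req#2 t=0ms: ALLOW
  req#3 t=0ms: ALLOW
  req#4 t=0ms: DENY
  req#5 t=0ms: DENY
  req#6 t=0ms: DENY
  req#7 t=1ms: ALLOW
  req#8 t=2ms: ALLOW
  req#9 t=2ms: ALLOW
  req#10 t=2ms: ALLOW
  req#11 t=2ms: DENY
  req#12 t=2ms: DENY
  req#13 t=3ms: ALLOW
  req#14 t=3ms: ALLOW
  req#15 t=3ms: ALLOW
  req#16 t=3ms: DENY
  req#17 t=3ms: DENY
  req#18 t=4ms: ALLOW

Answer: AAADDDAAAADDAAADDA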